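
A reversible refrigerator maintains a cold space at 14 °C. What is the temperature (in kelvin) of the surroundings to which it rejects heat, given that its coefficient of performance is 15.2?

T_C = 14 °C → 14 + 273.15 = 287.15 K.
COP_R = T_C/(T_H − T_C) ⇒ T_H = T_C·(1 + 1/COP_R) = 287.15 × (1 + 1/15.2) = 306 K.

T_H ≈ 306 K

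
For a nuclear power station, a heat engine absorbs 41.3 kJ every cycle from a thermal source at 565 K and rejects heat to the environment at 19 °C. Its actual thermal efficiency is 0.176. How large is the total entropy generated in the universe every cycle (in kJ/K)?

T_C = 19 °C → 19 + 273.15 = 292.15 K.
W = η·Q_H = 0.176 × 41.3 = 7.269 kJ, so Q_C = Q_H − W = 34.03 kJ.
Entropy balance on the reservoirs: −Q_H/T_H = -0.07310 kJ/K, +Q_C/T_C = 0.1165 kJ/K.
ΔS_univ = −Q_H/T_H + Q_C/T_C = 0.04339 kJ/K (> 0, since η = 0.176 < η_Carnot = 0.483).

ΔS_univ ≈ 0.04339 kJ/K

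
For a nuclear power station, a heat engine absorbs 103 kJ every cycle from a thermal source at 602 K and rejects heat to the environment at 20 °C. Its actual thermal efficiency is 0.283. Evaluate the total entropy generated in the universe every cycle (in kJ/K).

T_C = 20 °C → 20 + 273.15 = 293.15 K.
W = η·Q_H = 0.283 × 103 = 29.15 kJ, so Q_C = Q_H − W = 73.85 kJ.
Entropy balance on the reservoirs: −Q_H/T_H = -0.1711 kJ/K, +Q_C/T_C = 0.2519 kJ/K.
ΔS_univ = −Q_H/T_H + Q_C/T_C = 0.0808 kJ/K (> 0, since η = 0.283 < η_Carnot = 0.513).

ΔS_univ ≈ 0.0808 kJ/K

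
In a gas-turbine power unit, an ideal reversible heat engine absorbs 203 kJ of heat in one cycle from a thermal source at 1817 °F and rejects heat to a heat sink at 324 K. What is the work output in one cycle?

W ≈ 151 kJ

T_H = 1817 °F → (1817 − 32) × 5/9 = 991.67 °C = 1264.82 K.
For a reversible engine, η = 1 − T_C/T_H = 1 − 324.00/1264.82 = 0.7438.
W = η·Q_H = 0.7438 × 203 = 151 kJ.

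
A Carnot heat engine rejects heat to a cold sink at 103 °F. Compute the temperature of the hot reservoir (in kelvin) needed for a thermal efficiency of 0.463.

T_H ≈ 582.1 K

T_C = 103 °F → (103 − 32) × 5/9 = 39.44 °C = 312.59 K.
From η = 1 − T_C/T_H, solving for T_H gives T_H = T_C/(1 − η) = 312.59/(1 − 0.463) = 582.1 K.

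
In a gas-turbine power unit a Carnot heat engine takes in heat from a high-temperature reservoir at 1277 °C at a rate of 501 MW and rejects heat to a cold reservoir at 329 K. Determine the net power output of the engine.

T_H = 1277 °C → 1277 + 273.15 = 1550.15 K.
η_rev = 1 − T_C/T_H = 1 − 329.00/1550.15 = 0.7878.
W = η·Q_H = 0.7878 × 501 = 395 MW.

Ẇ ≈ 395 MW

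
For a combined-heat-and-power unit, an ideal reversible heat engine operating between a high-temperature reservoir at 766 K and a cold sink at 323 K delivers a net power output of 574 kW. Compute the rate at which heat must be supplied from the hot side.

For a reversible engine, η = 1 − T_C/T_H = 1 − 323.00/766.00 = 0.5783.
Q_H = W/η = 574/0.5783 = 992.5 kW.

Q̇_H ≈ 992.5 kW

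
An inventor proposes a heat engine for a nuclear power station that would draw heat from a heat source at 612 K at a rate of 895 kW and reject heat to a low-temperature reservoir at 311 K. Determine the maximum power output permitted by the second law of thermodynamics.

Ẇ_max ≈ 440.2 kW

By the Carnot theorem, η_max = 1 − T_C/T_H = 1 − 311.00/612.00 = 0.4918.
W_max = η_max · Q_H = 0.4918 × 895 = 440.2 kW.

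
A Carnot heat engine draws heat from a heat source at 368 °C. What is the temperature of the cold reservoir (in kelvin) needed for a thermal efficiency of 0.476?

T_C ≈ 336.0 K

T_H = 368 °C → 368 + 273.15 = 641.15 K.
From η = 1 − T_C/T_H, T_C = T_H·(1 − η) = 641.15 × (1 − 0.476) = 336.0 K.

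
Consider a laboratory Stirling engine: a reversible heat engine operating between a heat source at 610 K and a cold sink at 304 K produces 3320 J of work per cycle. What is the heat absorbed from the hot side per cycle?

Since the cycle is reversible, η = 1 − T_C/T_H = 1 − 304.00/610.00 = 0.5016.
Q_H = W/η = 3320/0.5016 = 6620 J.

Q_H ≈ 6620 J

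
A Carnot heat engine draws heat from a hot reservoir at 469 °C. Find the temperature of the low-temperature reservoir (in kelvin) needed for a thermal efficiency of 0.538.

T_C ≈ 342.9 K

T_H = 469 °C → 469 + 273.15 = 742.15 K.
From η = 1 − T_C/T_H, T_C = T_H·(1 − η) = 742.15 × (1 − 0.538) = 342.9 K.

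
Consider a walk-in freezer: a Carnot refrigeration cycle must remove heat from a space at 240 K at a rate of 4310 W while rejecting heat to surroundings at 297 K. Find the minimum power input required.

For a reversible refrigerator, COP_R = T_C/(T_H − T_C) = 240.00/57.00 = 4.2105.
W = Q_C/COP_R = 4310/4.2105 = 1024 W.

Ẇ_in ≈ 1024 W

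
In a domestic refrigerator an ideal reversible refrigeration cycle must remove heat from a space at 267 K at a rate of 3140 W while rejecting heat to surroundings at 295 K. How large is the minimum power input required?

Carnot COP: COP_R = T_C/(T_H − T_C) = 267.00/28.00 = 9.5357.
W = Q_C/COP_R = 3140/9.5357 = 329 W.

Ẇ_in ≈ 329 W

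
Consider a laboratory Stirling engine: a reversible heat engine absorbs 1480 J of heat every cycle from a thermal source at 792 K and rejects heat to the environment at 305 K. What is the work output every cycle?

η_rev = 1 − T_C/T_H = 1 − 305.00/792.00 = 0.6149.
W = η·Q_H = 0.6149 × 1480 = 910.1 J.

W ≈ 910.1 J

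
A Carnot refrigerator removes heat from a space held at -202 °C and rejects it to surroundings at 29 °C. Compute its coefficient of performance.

COP_R ≈ 0.3080

T_H = 29 °C → 29 + 273.15 = 302.15 K.
T_C = -202 °C → -202 + 273.15 = 71.15 K.
COP_R = T_C/(T_H − T_C) = 71.15/(302.15 − 71.15) = 0.3080.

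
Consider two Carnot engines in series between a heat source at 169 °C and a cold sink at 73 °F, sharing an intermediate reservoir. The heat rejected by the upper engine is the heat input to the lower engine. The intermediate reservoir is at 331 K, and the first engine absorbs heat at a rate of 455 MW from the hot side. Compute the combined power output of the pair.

T_H = 169 °C → 169 + 273.15 = 442.15 K.
T_C = 73 °F → (73 − 32) × 5/9 = 22.78 °C = 295.93 K.
Two reversible stages in series are equivalent to a single Carnot engine between T_H and T_C, so η_total = 1 − T_C/T_H = 1 − 295.93/442.15 = 0.3307.
W_total = η_total · Q_H = 0.3307 × 455 = 150 MW.

Ẇ_total ≈ 150 MW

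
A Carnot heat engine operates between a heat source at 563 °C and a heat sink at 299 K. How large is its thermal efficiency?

T_H = 563 °C → 563 + 273.15 = 836.15 K.
For a reversible engine, η = 1 − T_C/T_H = 1 − 299.00/836.15 = 0.642.

η ≈ 0.642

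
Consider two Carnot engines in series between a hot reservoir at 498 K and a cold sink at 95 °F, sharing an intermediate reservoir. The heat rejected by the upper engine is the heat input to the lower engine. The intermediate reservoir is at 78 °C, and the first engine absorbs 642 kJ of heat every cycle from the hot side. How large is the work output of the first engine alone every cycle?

T_C = 95 °F → (95 − 32) × 5/9 = 35.00 °C = 308.15 K.
T_m = 78 °C → 78 + 273.15 = 351.15 K.
First-stage efficiency η₁ = 1 − T_m/T_H = 1 − 351.15/498.00 = 0.2949.
W₁ = η₁·Q_H = 0.2949 × 642 = 189.3 kJ.

W₁ ≈ 189.3 kJ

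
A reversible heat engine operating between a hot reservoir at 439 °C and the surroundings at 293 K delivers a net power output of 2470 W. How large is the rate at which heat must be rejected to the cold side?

Q̇_C ≈ 1730 W

T_H = 439 °C → 439 + 273.15 = 712.15 K.
Carnot efficiency: η = 1 − T_C/T_H = 1 − 293.00/712.15 = 0.5886.
Since Q_C/Q_H = T_C/T_H and Q_H = W/η, Q_C = W·T_C/(T_H − T_C) = 2470 × 293.00/419.15 = 1730 W.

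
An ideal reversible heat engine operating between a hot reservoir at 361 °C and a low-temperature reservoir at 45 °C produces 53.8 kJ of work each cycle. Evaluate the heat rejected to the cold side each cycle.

Q_C ≈ 54.2 kJ

T_H = 361 °C → 361 + 273.15 = 634.15 K.
T_C = 45 °C → 45 + 273.15 = 318.15 K.
For a reversible engine, η = 1 − T_C/T_H = 1 − 318.15/634.15 = 0.4983.
Since Q_C/Q_H = T_C/T_H and Q_H = W/η, Q_C = W·T_C/(T_H − T_C) = 53.8 × 318.15/316.00 = 54.2 kJ.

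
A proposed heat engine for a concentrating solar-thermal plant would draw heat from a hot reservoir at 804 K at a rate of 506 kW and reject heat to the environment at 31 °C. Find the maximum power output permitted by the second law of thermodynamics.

Ẇ_max ≈ 315 kW

T_C = 31 °C → 31 + 273.15 = 304.15 K.
By the Carnot theorem, η_max = 1 − T_C/T_H = 1 − 304.15/804.00 = 0.6217.
W_max = η_max · Q_H = 0.6217 × 506 = 315 kW.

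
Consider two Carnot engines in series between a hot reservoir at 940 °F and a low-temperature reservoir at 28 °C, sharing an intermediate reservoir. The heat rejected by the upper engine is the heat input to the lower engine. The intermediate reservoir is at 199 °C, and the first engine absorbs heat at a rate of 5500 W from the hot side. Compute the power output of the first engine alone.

T_H = 940 °F → (940 − 32) × 5/9 = 504.44 °C = 777.59 K.
T_C = 28 °C → 28 + 273.15 = 301.15 K.
T_m = 199 °C → 199 + 273.15 = 472.15 K.
First-stage efficiency η₁ = 1 − T_m/T_H = 1 − 472.15/777.59 = 0.3928.
W₁ = η₁·Q_H = 0.3928 × 5500 = 2160 W.

Ẇ₁ ≈ 2160 W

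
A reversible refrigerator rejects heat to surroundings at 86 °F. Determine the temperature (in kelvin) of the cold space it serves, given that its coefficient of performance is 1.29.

T_H = 86 °F → (86 − 32) × 5/9 = 30.00 °C = 303.15 K.
COP_R = T_C/(T_H − T_C) ⇒ T_C = T_H·COP_R/(1 + COP_R) = 303.15 × 1.29/(1 + 1.29) = 170.8 K.

T_C ≈ 170.8 K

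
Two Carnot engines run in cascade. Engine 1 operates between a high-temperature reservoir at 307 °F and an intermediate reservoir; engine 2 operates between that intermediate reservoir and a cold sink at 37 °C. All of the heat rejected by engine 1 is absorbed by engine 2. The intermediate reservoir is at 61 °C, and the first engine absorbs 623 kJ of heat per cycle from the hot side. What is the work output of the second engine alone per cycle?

T_H = 307 °F → (307 − 32) × 5/9 = 152.78 °C = 425.93 K.
T_C = 37 °C → 37 + 273.15 = 310.15 K.
T_m = 61 °C → 61 + 273.15 = 334.15 K.
Heat entering the second stage: Q_m = Q_H·(T_m/T_H) = 623 × 334.15/425.93 = 489 kJ.
Second-stage efficiency η₂ = 1 − T_C/T_m = 1 − 310.15/334.15 = 0.0718, so W₂ = η₂·Q_m = 35.1 kJ.

W₂ ≈ 35.1 kJ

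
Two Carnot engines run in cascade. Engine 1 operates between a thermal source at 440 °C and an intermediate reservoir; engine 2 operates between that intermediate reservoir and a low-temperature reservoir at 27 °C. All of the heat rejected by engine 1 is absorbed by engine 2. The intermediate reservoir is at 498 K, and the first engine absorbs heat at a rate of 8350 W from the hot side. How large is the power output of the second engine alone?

T_H = 440 °C → 440 + 273.15 = 713.15 K.
T_C = 27 °C → 27 + 273.15 = 300.15 K.
Heat entering the second stage: Q_m = Q_H·(T_m/T_H) = 8350 × 498.00/713.15 = 5830 W.
Second-stage efficiency η₂ = 1 − T_C/T_m = 1 − 300.15/498.00 = 0.3973, so W₂ = η₂·Q_m = 2320 W.

Ẇ₂ ≈ 2320 W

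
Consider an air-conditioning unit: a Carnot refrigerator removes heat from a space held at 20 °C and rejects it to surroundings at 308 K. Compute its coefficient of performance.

T_C = 20 °C → 20 + 273.15 = 293.15 K.
Carnot COP: COP_R = T_C/(T_H − T_C) = 293.15/(308.00 − 293.15) = 19.7.

COP_R ≈ 19.7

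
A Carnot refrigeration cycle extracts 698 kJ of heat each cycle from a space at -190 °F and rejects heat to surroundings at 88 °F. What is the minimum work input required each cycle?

T_H = 88 °F → (88 − 32) × 5/9 = 31.11 °C = 304.26 K.
T_C = -190 °F → (-190 − 32) × 5/9 = -123.33 °C = 149.82 K.
COP_R = T_C/(T_H − T_C) = 149.82/154.44 = 0.9700.
W = Q_C/COP_R = 698/0.9700 = 719.6 kJ.

W_in ≈ 719.6 kJ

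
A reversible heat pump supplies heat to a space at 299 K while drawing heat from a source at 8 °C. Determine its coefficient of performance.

COP_HP ≈ 16.8

T_C = 8 °C → 8 + 273.15 = 281.15 K.
For a reversible heat pump, COP_HP = T_H/(T_H − T_C) = 299.00/(299.00 − 281.15) = 16.8.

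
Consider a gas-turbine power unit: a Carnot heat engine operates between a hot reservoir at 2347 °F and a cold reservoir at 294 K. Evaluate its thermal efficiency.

η ≈ 0.811

T_H = 2347 °F → (2347 − 32) × 5/9 = 1286.11 °C = 1559.26 K.
Carnot efficiency: η = 1 − T_C/T_H = 1 − 294.00/1559.26 = 0.811.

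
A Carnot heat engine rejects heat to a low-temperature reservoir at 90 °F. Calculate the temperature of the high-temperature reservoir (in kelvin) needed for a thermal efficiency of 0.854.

T_H ≈ 2090 K

T_C = 90 °F → (90 − 32) × 5/9 = 32.22 °C = 305.37 K.
From η = 1 − T_C/T_H, solving for T_H gives T_H = T_C/(1 − η) = 305.37/(1 − 0.854) = 2090 K.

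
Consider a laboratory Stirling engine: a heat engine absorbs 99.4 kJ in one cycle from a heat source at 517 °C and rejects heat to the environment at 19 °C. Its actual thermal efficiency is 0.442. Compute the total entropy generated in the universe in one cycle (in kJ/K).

ΔS_univ ≈ 0.0641 kJ/K

T_H = 517 °C → 517 + 273.15 = 790.15 K.
T_C = 19 °C → 19 + 273.15 = 292.15 K.
W = η·Q_H = 0.442 × 99.4 = 43.93 kJ, so Q_C = Q_H − W = 55.47 kJ.
Entropy balance on the reservoirs: −Q_H/T_H = -0.1258 kJ/K, +Q_C/T_C = 0.1899 kJ/K.
ΔS_univ = −Q_H/T_H + Q_C/T_C = 0.0641 kJ/K (> 0, since η = 0.442 < η_Carnot = 0.630).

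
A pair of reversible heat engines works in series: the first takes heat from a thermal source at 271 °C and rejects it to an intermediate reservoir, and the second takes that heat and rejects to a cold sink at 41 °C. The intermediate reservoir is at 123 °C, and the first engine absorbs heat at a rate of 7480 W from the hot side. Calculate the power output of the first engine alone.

T_H = 271 °C → 271 + 273.15 = 544.15 K.
T_C = 41 °C → 41 + 273.15 = 314.15 K.
T_m = 123 °C → 123 + 273.15 = 396.15 K.
First-stage efficiency η₁ = 1 − T_m/T_H = 1 − 396.15/544.15 = 0.2720.
W₁ = η₁·Q_H = 0.2720 × 7480 = 2030 W.

Ẇ₁ ≈ 2030 W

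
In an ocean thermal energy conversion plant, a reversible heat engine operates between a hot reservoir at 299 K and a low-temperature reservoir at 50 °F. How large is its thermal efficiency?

η ≈ 0.0530

T_C = 50 °F → (50 − 32) × 5/9 = 10.00 °C = 283.15 K.
η_rev = 1 − T_C/T_H = 1 − 283.15/299.00 = 0.0530.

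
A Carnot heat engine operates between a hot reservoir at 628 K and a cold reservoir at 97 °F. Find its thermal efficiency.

η ≈ 0.508

T_C = 97 °F → (97 − 32) × 5/9 = 36.11 °C = 309.26 K.
The Carnot efficiency is η = 1 − T_C/T_H = 1 − 309.26/628.00 = 0.508.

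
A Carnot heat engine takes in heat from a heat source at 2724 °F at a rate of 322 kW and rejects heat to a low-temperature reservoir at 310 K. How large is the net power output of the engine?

Ẇ ≈ 266 kW

T_H = 2724 °F → (2724 − 32) × 5/9 = 1495.56 °C = 1768.71 K.
Since the cycle is reversible, η = 1 − T_C/T_H = 1 − 310.00/1768.71 = 0.8247.
W = η·Q_H = 0.8247 × 322 = 266 kW.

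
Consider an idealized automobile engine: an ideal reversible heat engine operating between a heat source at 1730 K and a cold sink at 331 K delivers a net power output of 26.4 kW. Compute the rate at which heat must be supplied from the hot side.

For a reversible engine, η = 1 − T_C/T_H = 1 − 331.00/1730.00 = 0.8087.
Q_H = W/η = 26.4/0.8087 = 32.6 kW.

Q̇_H ≈ 32.6 kW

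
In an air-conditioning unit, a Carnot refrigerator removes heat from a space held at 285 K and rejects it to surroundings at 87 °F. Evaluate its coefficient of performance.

COP_R ≈ 15.24

T_H = 87 °F → (87 − 32) × 5/9 = 30.56 °C = 303.71 K.
For a reversible refrigerator, COP_R = T_C/(T_H − T_C) = 285.00/(303.71 − 285.00) = 15.24.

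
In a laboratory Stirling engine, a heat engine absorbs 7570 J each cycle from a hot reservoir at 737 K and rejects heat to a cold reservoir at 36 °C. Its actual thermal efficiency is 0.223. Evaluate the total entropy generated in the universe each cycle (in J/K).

T_C = 36 °C → 36 + 273.15 = 309.15 K.
W = η·Q_H = 0.223 × 7570 = 1688 J, so Q_C = Q_H − W = 5882 J.
The hot reservoir loses entropy Q_H/T_H = 7570/737.00 = 10.27 J/K; the cold reservoir gains Q_C/T_C = 5882/309.15 = 19.03 J/K.
ΔS_univ = −Q_H/T_H + Q_C/T_C = 8.755 J/K (> 0, since η = 0.223 < η_Carnot = 0.581).

ΔS_univ ≈ 8.755 J/K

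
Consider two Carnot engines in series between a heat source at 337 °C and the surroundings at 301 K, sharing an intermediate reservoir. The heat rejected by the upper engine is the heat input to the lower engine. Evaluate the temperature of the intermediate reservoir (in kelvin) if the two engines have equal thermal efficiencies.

T_H = 337 °C → 337 + 273.15 = 610.15 K.
Equal efficiencies require 1 − T_m/T_H = 1 − T_C/T_m, i.e. T_m/T_H = T_C/T_m, so T_m = √(T_H·T_C) = √(610.15 × 301.00) = 429 K.

T_m ≈ 429 K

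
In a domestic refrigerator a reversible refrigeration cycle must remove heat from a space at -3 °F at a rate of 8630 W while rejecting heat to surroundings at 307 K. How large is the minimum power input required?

Ẇ_in ≈ 1810 W

T_C = -3 °F → (-3 − 32) × 5/9 = -19.44 °C = 253.71 K.
COP_R = T_C/(T_H − T_C) = 253.71/53.29 = 4.7605.
W = Q_C/COP_R = 8630/4.7605 = 1810 W.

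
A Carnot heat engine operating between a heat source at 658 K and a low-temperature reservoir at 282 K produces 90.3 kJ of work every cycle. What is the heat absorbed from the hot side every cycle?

Q_H ≈ 158 kJ

η_rev = 1 − T_C/T_H = 1 − 282.00/658.00 = 0.5714.
Q_H = W/η = 90.3/0.5714 = 158 kJ.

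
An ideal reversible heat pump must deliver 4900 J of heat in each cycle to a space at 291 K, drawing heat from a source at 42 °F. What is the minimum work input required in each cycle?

W_in ≈ 207 J

T_C = 42 °F → (42 − 32) × 5/9 = 5.56 °C = 278.71 K.
The Carnot heat-pump COP is COP_HP = T_H/(T_H − T_C) = 291.00/12.29 = 23.6692.
W = Q_H/COP_HP = 4900/23.6692 = 207 J.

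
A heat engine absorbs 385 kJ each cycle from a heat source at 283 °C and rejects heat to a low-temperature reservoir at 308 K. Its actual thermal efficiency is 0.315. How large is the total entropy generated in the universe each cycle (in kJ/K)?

ΔS_univ ≈ 0.1640 kJ/K

T_H = 283 °C → 283 + 273.15 = 556.15 K.
W = η·Q_H = 0.315 × 385 = 121.3 kJ, so Q_C = Q_H − W = 263.7 kJ.
The hot reservoir loses entropy Q_H/T_H = 385/556.15 = 0.6923 kJ/K; the cold reservoir gains Q_C/T_C = 263.7/308.00 = 0.8563 kJ/K.
ΔS_univ = −Q_H/T_H + Q_C/T_C = 0.1640 kJ/K (> 0, since η = 0.315 < η_Carnot = 0.446).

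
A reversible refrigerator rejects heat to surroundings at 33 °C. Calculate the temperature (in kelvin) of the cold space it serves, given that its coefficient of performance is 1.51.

T_H = 33 °C → 33 + 273.15 = 306.15 K.
COP_R = T_C/(T_H − T_C) ⇒ T_C = T_H·COP_R/(1 + COP_R) = 306.15 × 1.51/(1 + 1.51) = 184 K.

T_C ≈ 184 K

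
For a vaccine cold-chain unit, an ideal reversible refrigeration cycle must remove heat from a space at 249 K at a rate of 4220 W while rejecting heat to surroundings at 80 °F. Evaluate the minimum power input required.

T_H = 80 °F → (80 − 32) × 5/9 = 26.67 °C = 299.82 K.
The reversible coefficient of performance is COP_R = T_C/(T_H − T_C) = 249.00/50.82 = 4.9000.
W = Q_C/COP_R = 4220/4.9000 = 861 W.

Ẇ_in ≈ 861 W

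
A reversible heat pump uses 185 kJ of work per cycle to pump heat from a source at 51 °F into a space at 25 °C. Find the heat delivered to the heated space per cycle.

Q_H ≈ 3819 kJ

T_H = 25 °C → 25 + 273.15 = 298.15 K.
T_C = 51 °F → (51 − 32) × 5/9 = 10.56 °C = 283.71 K.
For a reversible heat pump, COP_HP = T_H/(T_H − T_C) = 298.15/14.44 = 20.6412.
Q_H = COP_HP · W = 20.6412 × 185 = 3819 kJ.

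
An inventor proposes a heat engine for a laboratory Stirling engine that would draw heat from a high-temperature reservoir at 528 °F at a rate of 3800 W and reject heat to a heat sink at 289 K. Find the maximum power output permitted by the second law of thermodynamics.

Ẇ_max ≈ 1800 W

T_H = 528 °F → (528 − 32) × 5/9 = 275.56 °C = 548.71 K.
By the Carnot theorem, η_max = 1 − T_C/T_H = 1 − 289.00/548.71 = 0.4733.
W_max = η_max · Q_H = 0.4733 × 3800 = 1800 W.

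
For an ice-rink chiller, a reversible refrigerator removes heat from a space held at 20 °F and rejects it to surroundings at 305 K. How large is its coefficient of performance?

T_C = 20 °F → (20 − 32) × 5/9 = -6.67 °C = 266.48 K.
For a reversible refrigerator, COP_R = T_C/(T_H − T_C) = 266.48/(305.00 − 266.48) = 6.92.

COP_R ≈ 6.92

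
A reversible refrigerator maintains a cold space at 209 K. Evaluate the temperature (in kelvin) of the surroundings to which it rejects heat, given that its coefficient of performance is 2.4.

T_H ≈ 296 K

COP_R = T_C/(T_H − T_C) ⇒ T_H = T_C·(1 + 1/COP_R) = 209.00 × (1 + 1/2.4) = 296 K.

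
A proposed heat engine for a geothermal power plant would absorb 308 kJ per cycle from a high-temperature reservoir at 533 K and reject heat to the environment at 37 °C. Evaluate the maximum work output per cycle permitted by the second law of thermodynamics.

W_max ≈ 128.8 kJ

T_C = 37 °C → 37 + 273.15 = 310.15 K.
The upper bound on efficiency is η_max = 1 − T_C/T_H = 1 − 310.15/533.00 = 0.4181.
W_max = η_max · Q_H = 0.4181 × 308 = 128.8 kJ.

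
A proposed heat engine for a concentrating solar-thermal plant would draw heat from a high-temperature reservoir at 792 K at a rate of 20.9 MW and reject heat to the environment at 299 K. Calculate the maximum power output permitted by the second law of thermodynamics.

Ẇ_max ≈ 13.0 MW

By the Carnot theorem, η_max = 1 − T_C/T_H = 1 − 299.00/792.00 = 0.6225.
W_max = η_max · Q_H = 0.6225 × 20.9 = 13.0 MW.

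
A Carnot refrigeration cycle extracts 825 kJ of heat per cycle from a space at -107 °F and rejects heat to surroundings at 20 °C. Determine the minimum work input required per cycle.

W_in ≈ 409.4 kJ

T_H = 20 °C → 20 + 273.15 = 293.15 K.
T_C = -107 °F → (-107 − 32) × 5/9 = -77.22 °C = 195.93 K.
COP_R = T_C/(T_H − T_C) = 195.93/97.22 = 2.0153.
W = Q_C/COP_R = 825/2.0153 = 409.4 kJ.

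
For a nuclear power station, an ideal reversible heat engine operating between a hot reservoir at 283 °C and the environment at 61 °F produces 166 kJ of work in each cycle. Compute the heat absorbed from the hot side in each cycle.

T_H = 283 °C → 283 + 273.15 = 556.15 K.
T_C = 61 °F → (61 − 32) × 5/9 = 16.11 °C = 289.26 K.
Since the cycle is reversible, η = 1 − T_C/T_H = 1 − 289.26/556.15 = 0.4799.
Q_H = W/η = 166/0.4799 = 345.9 kJ.

Q_H ≈ 345.9 kJ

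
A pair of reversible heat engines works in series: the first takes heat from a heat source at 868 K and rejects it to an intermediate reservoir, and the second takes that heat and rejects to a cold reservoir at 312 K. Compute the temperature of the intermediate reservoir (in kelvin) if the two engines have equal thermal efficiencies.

Equal efficiencies require 1 − T_m/T_H = 1 − T_C/T_m, i.e. T_m/T_H = T_C/T_m, so T_m = √(T_H·T_C) = √(868.00 × 312.00) = 520 K.

T_m ≈ 520 K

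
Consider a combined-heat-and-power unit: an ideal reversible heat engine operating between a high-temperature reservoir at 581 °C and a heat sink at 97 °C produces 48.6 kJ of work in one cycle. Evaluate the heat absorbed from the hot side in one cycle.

Q_H ≈ 85.8 kJ

T_H = 581 °C → 581 + 273.15 = 854.15 K.
T_C = 97 °C → 97 + 273.15 = 370.15 K.
The Carnot efficiency is η = 1 − T_C/T_H = 1 − 370.15/854.15 = 0.5666.
Q_H = W/η = 48.6/0.5666 = 85.8 kJ.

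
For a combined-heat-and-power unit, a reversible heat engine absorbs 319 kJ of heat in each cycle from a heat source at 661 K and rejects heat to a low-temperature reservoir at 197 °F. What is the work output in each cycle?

W ≈ 143 kJ

T_C = 197 °F → (197 − 32) × 5/9 = 91.67 °C = 364.82 K.
For a reversible engine, η = 1 − T_C/T_H = 1 − 364.82/661.00 = 0.4481.
W = η·Q_H = 0.4481 × 319 = 143 kJ.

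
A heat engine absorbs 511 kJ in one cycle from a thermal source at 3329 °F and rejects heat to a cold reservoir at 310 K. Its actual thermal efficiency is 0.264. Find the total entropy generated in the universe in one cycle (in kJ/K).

ΔS_univ ≈ 0.9704 kJ/K

T_H = 3329 °F → (3329 − 32) × 5/9 = 1831.67 °C = 2104.82 K.
W = η·Q_H = 0.264 × 511 = 134.9 kJ, so Q_C = Q_H − W = 376.1 kJ.
Entropy balance on the reservoirs: −Q_H/T_H = -0.2428 kJ/K, +Q_C/T_C = 1.213 kJ/K.
ΔS_univ = −Q_H/T_H + Q_C/T_C = 0.9704 kJ/K (> 0, since η = 0.264 < η_Carnot = 0.853).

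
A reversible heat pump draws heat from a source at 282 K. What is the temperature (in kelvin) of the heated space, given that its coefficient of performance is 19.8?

COP_HP = T_H/(T_H − T_C) ⇒ T_H = T_C·COP_HP/(COP_HP − 1) = 282.00 × 19.8/(19.8 − 1) = 297 K.

T_H ≈ 297 K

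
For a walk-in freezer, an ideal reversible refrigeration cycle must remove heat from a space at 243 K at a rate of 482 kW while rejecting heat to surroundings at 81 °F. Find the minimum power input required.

T_H = 81 °F → (81 − 32) × 5/9 = 27.22 °C = 300.37 K.
Carnot COP: COP_R = T_C/(T_H − T_C) = 243.00/57.37 = 4.2355.
W = Q_C/COP_R = 482/4.2355 = 113.8 kW.

Ẇ_in ≈ 113.8 kW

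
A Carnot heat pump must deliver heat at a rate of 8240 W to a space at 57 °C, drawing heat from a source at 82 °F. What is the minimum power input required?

T_H = 57 °C → 57 + 273.15 = 330.15 K.
T_C = 82 °F → (82 − 32) × 5/9 = 27.78 °C = 300.93 K.
The Carnot heat-pump COP is COP_HP = T_H/(T_H − T_C) = 330.15/29.22 = 11.2979.
W = Q_H/COP_HP = 8240/11.2979 = 729.3 W.

Ẇ_in ≈ 729.3 W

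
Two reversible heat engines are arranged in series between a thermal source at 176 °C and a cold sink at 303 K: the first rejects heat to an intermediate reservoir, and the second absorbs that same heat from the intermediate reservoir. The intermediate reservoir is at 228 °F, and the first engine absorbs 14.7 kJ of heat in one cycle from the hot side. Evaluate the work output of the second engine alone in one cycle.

W₂ ≈ 2.59 kJ

T_H = 176 °C → 176 + 273.15 = 449.15 K.
T_m = 228 °F → (228 − 32) × 5/9 = 108.89 °C = 382.04 K.
Heat entering the second stage: Q_m = Q_H·(T_m/T_H) = 14.7 × 382.04/449.15 = 12.5 kJ.
Second-stage efficiency η₂ = 1 − T_C/T_m = 1 − 303.00/382.04 = 0.2069, so W₂ = η₂·Q_m = 2.59 kJ.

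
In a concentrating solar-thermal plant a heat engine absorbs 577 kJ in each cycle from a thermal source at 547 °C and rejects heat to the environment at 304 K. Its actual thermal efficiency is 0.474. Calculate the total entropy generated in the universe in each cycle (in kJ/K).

T_H = 547 °C → 547 + 273.15 = 820.15 K.
W = η·Q_H = 0.474 × 577 = 273.5 kJ, so Q_C = Q_H − W = 303.5 kJ.
Entropy balance on the reservoirs: −Q_H/T_H = -0.7035 kJ/K, +Q_C/T_C = 0.9984 kJ/K.
ΔS_univ = −Q_H/T_H + Q_C/T_C = 0.295 kJ/K (> 0, since η = 0.474 < η_Carnot = 0.629).

ΔS_univ ≈ 0.295 kJ/K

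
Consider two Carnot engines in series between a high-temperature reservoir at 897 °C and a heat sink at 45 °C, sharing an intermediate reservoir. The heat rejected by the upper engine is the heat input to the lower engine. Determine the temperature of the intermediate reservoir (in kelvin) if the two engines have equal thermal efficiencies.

T_m ≈ 610.2 K

T_H = 897 °C → 897 + 273.15 = 1170.15 K.
T_C = 45 °C → 45 + 273.15 = 318.15 K.
Equal efficiencies require 1 − T_m/T_H = 1 − T_C/T_m, i.e. T_m/T_H = T_C/T_m, so T_m = √(T_H·T_C) = √(1170.15 × 318.15) = 610.2 K.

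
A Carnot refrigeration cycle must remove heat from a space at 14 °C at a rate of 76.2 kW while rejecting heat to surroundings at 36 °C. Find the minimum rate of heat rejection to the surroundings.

Q̇_H ≈ 82.04 kW

T_H = 36 °C → 36 + 273.15 = 309.15 K.
T_C = 14 °C → 14 + 273.15 = 287.15 K.
For a reversible cycle Q_H/Q_C = T_H/T_C, so Q_H = Q_C·T_H/T_C = 76.2 × 309.15/287.15 = 82.04 kW.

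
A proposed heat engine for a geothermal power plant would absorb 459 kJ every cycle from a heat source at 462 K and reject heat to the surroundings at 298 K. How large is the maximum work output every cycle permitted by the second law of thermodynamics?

W_max ≈ 163 kJ

The upper bound on efficiency is η_max = 1 − T_C/T_H = 1 − 298.00/462.00 = 0.3550.
W_max = η_max · Q_H = 0.3550 × 459 = 163 kJ.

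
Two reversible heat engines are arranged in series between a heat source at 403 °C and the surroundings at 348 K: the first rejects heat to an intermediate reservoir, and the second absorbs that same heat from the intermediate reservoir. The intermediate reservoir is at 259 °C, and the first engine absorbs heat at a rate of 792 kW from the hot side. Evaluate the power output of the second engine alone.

T_H = 403 °C → 403 + 273.15 = 676.15 K.
T_m = 259 °C → 259 + 273.15 = 532.15 K.
Heat entering the second stage: Q_m = Q_H·(T_m/T_H) = 792 × 532.15/676.15 = 623.3 kW.
Second-stage efficiency η₂ = 1 − T_C/T_m = 1 − 348.00/532.15 = 0.3460, so W₂ = η₂·Q_m = 215.7 kW.

Ẇ₂ ≈ 215.7 kW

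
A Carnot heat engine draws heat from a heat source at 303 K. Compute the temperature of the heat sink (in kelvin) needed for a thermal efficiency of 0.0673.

T_C ≈ 283 K

From η = 1 − T_C/T_H, T_C = T_H·(1 − η) = 303.00 × (1 − 0.0673) = 283 K.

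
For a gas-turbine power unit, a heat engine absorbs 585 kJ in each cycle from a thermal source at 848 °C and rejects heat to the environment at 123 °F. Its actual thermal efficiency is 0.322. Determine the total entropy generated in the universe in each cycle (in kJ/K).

ΔS_univ ≈ 0.7035 kJ/K

T_H = 848 °C → 848 + 273.15 = 1121.15 K.
T_C = 123 °F → (123 − 32) × 5/9 = 50.56 °C = 323.71 K.
W = η·Q_H = 0.322 × 585 = 188.4 kJ, so Q_C = Q_H − W = 396.6 kJ.
The hot reservoir loses entropy Q_H/T_H = 585/1121.15 = 0.5218 kJ/K; the cold reservoir gains Q_C/T_C = 396.6/323.71 = 1.225 kJ/K.
ΔS_univ = −Q_H/T_H + Q_C/T_C = 0.7035 kJ/K (> 0, since η = 0.322 < η_Carnot = 0.711).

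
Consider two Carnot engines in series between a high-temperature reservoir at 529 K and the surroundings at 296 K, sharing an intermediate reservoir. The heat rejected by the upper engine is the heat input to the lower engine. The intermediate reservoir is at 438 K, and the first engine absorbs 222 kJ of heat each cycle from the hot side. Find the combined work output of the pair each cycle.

W_total ≈ 97.8 kJ

Two reversible stages in series are equivalent to a single Carnot engine between T_H and T_C, so η_total = 1 − T_C/T_H = 1 − 296.00/529.00 = 0.4405.
W_total = η_total · Q_H = 0.4405 × 222 = 97.8 kJ.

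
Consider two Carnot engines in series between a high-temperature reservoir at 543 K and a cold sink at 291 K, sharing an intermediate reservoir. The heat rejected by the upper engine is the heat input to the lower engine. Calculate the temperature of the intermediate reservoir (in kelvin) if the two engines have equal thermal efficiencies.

T_m ≈ 398 K

Equal efficiencies require 1 − T_m/T_H = 1 − T_C/T_m, i.e. T_m/T_H = T_C/T_m, so T_m = √(T_H·T_C) = √(543.00 × 291.00) = 398 K.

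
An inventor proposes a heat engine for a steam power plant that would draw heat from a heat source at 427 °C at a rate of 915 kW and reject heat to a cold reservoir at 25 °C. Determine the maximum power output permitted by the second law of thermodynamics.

T_H = 427 °C → 427 + 273.15 = 700.15 K.
T_C = 25 °C → 25 + 273.15 = 298.15 K.
The upper bound on efficiency is η_max = 1 − T_C/T_H = 1 − 298.15/700.15 = 0.5742.
W_max = η_max · Q_H = 0.5742 × 915 = 525 kW.

Ẇ_max ≈ 525 kW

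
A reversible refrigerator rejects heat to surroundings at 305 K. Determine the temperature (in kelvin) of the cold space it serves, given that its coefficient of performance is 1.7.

T_C ≈ 192 K

COP_R = T_C/(T_H − T_C) ⇒ T_C = T_H·COP_R/(1 + COP_R) = 305.00 × 1.7/(1 + 1.7) = 192 K.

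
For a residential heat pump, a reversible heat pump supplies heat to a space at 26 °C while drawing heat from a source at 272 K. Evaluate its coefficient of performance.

T_H = 26 °C → 26 + 273.15 = 299.15 K.
COP_HP = T_H/(T_H − T_C) = 299.15/(299.15 − 272.00) = 11.0.

COP_HP ≈ 11.0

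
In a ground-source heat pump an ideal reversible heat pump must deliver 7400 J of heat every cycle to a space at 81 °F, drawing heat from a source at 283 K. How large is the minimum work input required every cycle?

W_in ≈ 428 J

T_H = 81 °F → (81 − 32) × 5/9 = 27.22 °C = 300.37 K.
Reversible heating COP: COP_HP = T_H/(T_H − T_C) = 300.37/17.37 = 17.2904.
W = Q_H/COP_HP = 7400/17.2904 = 428 J.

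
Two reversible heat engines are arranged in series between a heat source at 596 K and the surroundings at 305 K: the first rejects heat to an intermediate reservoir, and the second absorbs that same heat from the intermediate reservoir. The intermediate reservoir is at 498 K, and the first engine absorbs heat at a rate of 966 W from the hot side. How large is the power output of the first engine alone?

Ẇ₁ ≈ 159 W

First-stage efficiency η₁ = 1 − T_m/T_H = 1 − 498.00/596.00 = 0.1644.
W₁ = η₁·Q_H = 0.1644 × 966 = 159 W.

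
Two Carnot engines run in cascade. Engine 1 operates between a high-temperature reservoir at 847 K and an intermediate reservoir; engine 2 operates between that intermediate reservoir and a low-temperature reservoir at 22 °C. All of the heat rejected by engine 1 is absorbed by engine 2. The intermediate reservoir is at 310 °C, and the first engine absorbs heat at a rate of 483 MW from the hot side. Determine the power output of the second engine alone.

T_C = 22 °C → 22 + 273.15 = 295.15 K.
T_m = 310 °C → 310 + 273.15 = 583.15 K.
Heat entering the second stage: Q_m = Q_H·(T_m/T_H) = 483 × 583.15/847.00 = 332.5 MW.
Second-stage efficiency η₂ = 1 − T_C/T_m = 1 − 295.15/583.15 = 0.4939, so W₂ = η₂·Q_m = 164.2 MW.

Ẇ₂ ≈ 164.2 MW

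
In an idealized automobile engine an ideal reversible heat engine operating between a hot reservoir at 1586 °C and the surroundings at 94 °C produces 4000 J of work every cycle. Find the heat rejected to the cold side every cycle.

T_H = 1586 °C → 1586 + 273.15 = 1859.15 K.
T_C = 94 °C → 94 + 273.15 = 367.15 K.
Carnot efficiency: η = 1 − T_C/T_H = 1 − 367.15/1859.15 = 0.8025.
Since Q_C/Q_H = T_C/T_H and Q_H = W/η, Q_C = W·T_C/(T_H − T_C) = 4000 × 367.15/1492.00 = 984 J.

Q_C ≈ 984 J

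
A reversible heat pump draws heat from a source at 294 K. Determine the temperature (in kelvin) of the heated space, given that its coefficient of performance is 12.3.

T_H ≈ 320.0 K

COP_HP = T_H/(T_H − T_C) ⇒ T_H = T_C·COP_HP/(COP_HP − 1) = 294.00 × 12.3/(12.3 − 1) = 320.0 K.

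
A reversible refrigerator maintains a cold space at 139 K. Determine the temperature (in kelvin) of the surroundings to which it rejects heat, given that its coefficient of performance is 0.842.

COP_R = T_C/(T_H − T_C) ⇒ T_H = T_C·(1 + 1/COP_R) = 139.00 × (1 + 1/0.842) = 304 K.

T_H ≈ 304 K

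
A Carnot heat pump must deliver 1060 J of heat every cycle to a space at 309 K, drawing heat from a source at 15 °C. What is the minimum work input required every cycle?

W_in ≈ 71.52 J

T_C = 15 °C → 15 + 273.15 = 288.15 K.
Reversible heating COP: COP_HP = T_H/(T_H − T_C) = 309.00/20.85 = 14.8201.
W = Q_H/COP_HP = 1060/14.8201 = 71.52 J.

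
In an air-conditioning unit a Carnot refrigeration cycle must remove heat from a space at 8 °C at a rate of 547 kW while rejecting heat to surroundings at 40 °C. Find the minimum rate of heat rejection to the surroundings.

Q̇_H ≈ 609 kW

T_H = 40 °C → 40 + 273.15 = 313.15 K.
T_C = 8 °C → 8 + 273.15 = 281.15 K.
For a reversible cycle Q_H/Q_C = T_H/T_C, so Q_H = Q_C·T_H/T_C = 547 × 313.15/281.15 = 609 kW.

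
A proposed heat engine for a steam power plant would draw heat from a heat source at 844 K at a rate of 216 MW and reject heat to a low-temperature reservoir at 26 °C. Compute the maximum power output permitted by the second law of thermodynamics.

Ẇ_max ≈ 139.4 MW

T_C = 26 °C → 26 + 273.15 = 299.15 K.
By the Carnot theorem, η_max = 1 − T_C/T_H = 1 − 299.15/844.00 = 0.6456.
W_max = η_max · Q_H = 0.6456 × 216 = 139.4 MW.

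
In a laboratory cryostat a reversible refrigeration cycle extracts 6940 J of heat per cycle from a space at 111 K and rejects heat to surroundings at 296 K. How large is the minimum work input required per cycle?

W_in ≈ 11600 J

For a reversible refrigerator, COP_R = T_C/(T_H − T_C) = 111.00/185.00 = 0.6000.
W = Q_C/COP_R = 6940/0.6000 = 11600 J.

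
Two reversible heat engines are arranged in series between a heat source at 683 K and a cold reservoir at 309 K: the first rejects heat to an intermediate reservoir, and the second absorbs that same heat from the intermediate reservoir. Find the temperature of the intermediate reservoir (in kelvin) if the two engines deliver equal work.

For reversible stages Q_m = Q_H·(T_m/T_H). Setting W₁ = Q_H(1 − T_m/T_H) equal to W₂ = Q_m(1 − T_C/T_m) = Q_H·(T_m − T_C)/T_H gives T_H − T_m = T_m − T_C, so T_m = (T_H + T_C)/2 = (683.00 + 309.00)/2 = 496 K.

T_m ≈ 496 K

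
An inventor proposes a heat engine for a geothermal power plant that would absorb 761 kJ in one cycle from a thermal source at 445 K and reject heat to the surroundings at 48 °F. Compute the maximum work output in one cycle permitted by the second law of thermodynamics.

T_C = 48 °F → (48 − 32) × 5/9 = 8.89 °C = 282.04 K.
The upper bound on efficiency is η_max = 1 − T_C/T_H = 1 − 282.04/445.00 = 0.3662.
W_max = η_max · Q_H = 0.3662 × 761 = 279 kJ.

W_max ≈ 279 kJ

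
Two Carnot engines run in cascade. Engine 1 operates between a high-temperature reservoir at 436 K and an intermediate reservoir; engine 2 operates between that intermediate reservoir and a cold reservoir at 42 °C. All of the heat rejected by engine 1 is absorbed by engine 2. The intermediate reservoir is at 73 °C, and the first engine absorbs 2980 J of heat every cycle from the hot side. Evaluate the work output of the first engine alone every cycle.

T_C = 42 °C → 42 + 273.15 = 315.15 K.
T_m = 73 °C → 73 + 273.15 = 346.15 K.
First-stage efficiency η₁ = 1 − T_m/T_H = 1 − 346.15/436.00 = 0.2061.
W₁ = η₁·Q_H = 0.2061 × 2980 = 614.1 J.

W₁ ≈ 614.1 J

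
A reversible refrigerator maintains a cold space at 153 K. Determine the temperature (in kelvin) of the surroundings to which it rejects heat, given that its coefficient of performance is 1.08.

T_H ≈ 294.7 K

COP_R = T_C/(T_H − T_C) ⇒ T_H = T_C·(1 + 1/COP_R) = 153.00 × (1 + 1/1.08) = 294.7 K.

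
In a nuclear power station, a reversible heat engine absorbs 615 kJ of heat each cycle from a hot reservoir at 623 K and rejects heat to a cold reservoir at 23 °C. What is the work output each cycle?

T_C = 23 °C → 23 + 273.15 = 296.15 K.
Since the cycle is reversible, η = 1 − T_C/T_H = 1 − 296.15/623.00 = 0.5246.
W = η·Q_H = 0.5246 × 615 = 323 kJ.

W ≈ 323 kJ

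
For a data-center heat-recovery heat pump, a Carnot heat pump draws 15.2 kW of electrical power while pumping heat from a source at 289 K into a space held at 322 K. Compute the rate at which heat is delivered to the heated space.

Q̇_H ≈ 148 kW

COP_HP = T_H/(T_H − T_C) = 322.00/33.00 = 9.7576.
Q_H = COP_HP · W = 9.7576 × 15.2 = 148 kW.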